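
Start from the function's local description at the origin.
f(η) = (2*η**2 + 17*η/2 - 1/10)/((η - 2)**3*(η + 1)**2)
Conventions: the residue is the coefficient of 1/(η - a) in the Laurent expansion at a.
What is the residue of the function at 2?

At the order-3 pole 2 set g(η) = (η - (2))^3*f(η) = (2*η**2 + 17*η/2 - 1/10)/(η + 1)**2.
Order-3 pole: residue = g''(a)/2; g''(2) = -7/45, so the residue is -7/90.

The residue is -7/90.


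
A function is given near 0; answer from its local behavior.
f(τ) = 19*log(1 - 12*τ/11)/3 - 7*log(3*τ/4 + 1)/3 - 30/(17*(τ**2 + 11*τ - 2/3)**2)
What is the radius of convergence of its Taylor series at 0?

Denominator factor (τ**2 + 11*τ - 2/3)^2: discriminant 371/3, real irrational roots -11/2 + (1/6)*sqrt(1113) and -11/2 - (1/6)*sqrt(1113); poles of order 2, moduli -11/2 + (1/6)*sqrt(1113) and 11/2 + (1/6)*sqrt(1113).
Branch term (19/3)*log(1 - τ/(11/12)): its argument vanishes at τ = 11/12, a logarithmic branch point, modulus 11/12.
Branch term (-7/3)*log(1 - τ/(-4/3)): its argument vanishes at τ = -4/3, a logarithmic branch point, modulus 4/3.
The radius of convergence is the smallest modulus among the singular points: -11/2 + (1/6)*sqrt(1113).

The radius of convergence is -11/2 + (1/6)*sqrt(1113).


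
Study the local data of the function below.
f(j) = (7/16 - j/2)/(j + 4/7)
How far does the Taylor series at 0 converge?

Denominator factor (j + 4/7): pole of order 1 at -4/7, modulus 4/7.
The radius of convergence is the smallest modulus among the singular points: 4/7.

The radius of convergence is 4/7.


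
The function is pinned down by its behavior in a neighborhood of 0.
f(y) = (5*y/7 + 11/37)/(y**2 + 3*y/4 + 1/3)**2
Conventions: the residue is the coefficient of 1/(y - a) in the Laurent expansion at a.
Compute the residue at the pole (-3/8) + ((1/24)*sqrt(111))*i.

The residue is -((2928/354571)*sqrt(111))*i.

The factor y**2 + 3*y/4 + 1/3 splits as (y - a)(y - a') with a = (-3/8) + ((1/24)*sqrt(111))*i, a' = (-3/8) - ((1/24)*sqrt(111))*i. At the order-2 pole a set g(y) = (y - a)^2*f(y) = [5*y/7 + 11/37] / (y - a')^2.
Order-2 pole: residue = g'(a); g'((-3/8) + ((1/24)*sqrt(111))*i) = -((2928/354571)*sqrt(111))*i, so the residue is -((2928/354571)*sqrt(111))*i.


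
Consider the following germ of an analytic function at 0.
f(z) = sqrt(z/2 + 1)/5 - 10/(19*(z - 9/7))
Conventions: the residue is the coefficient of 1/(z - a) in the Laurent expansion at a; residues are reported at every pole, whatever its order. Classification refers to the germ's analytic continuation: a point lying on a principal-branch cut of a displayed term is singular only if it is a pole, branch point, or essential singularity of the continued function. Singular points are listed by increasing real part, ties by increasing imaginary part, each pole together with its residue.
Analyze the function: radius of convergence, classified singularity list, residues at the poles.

Radius of convergence at 0: 9/7.
At -2: an algebraic (square-root) branch point.
At 9/7: a pole of order 1; residue -10/19.

Denominator factor (z - 9/7): pole of order 1 at 9/7, modulus 9/7.
Branch term (1/5)*sqrt(1 - z/(-2)): its argument vanishes at z = -2, a square-root branch point, modulus 2.
The radius of convergence is the smallest modulus among the singular points: 9/7.
The branch term is analytic at 9/7 and contributes nothing to the residue; only the rational part matters.
At the order-1 pole 9/7 set g(z) = (z - (9/7))*(rational part) = -10/19.
Simple pole: residue = g(a) at a = 9/7, which is -10/19.
List the singular points by increasing real part (a conjugate pair: the negative imaginary part first).


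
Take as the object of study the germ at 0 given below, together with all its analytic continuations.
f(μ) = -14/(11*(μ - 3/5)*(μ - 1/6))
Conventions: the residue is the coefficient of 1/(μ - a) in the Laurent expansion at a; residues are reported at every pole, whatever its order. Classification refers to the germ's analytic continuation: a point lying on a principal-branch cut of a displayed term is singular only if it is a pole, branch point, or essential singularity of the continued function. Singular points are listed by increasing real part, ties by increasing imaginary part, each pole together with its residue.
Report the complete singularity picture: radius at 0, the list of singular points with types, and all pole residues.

Denominator factor (μ - 3/5): pole of order 1 at 3/5, modulus 3/5.
Denominator factor (μ - 1/6): pole of order 1 at 1/6, modulus 1/6.
The radius of convergence is the smallest modulus among the singular points: 1/6.
At the order-1 pole 1/6 set g(μ) = (μ - (1/6))*f(μ) = -14/(11*(μ - 3/5)).
Simple pole: residue = g(a) at a = 1/6, which is 420/143.
At the order-1 pole 3/5 set g(μ) = (μ - (3/5))*f(μ) = -14/(11*(μ - 1/6)).
Simple pole: residue = g(a) at a = 3/5, which is -420/143.
List the singular points by increasing real part (a conjugate pair: the negative imaginary part first).

Radius of convergence at 0: 1/6.
At 1/6: a pole of order 1; residue 420/143.
At 3/5: a pole of order 1; residue -420/143.


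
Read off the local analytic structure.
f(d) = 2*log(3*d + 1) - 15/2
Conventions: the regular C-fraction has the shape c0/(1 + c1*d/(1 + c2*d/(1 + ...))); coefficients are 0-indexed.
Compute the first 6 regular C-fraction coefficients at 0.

Taylor coefficients (expand at 0): a_0 = -15/2, a_1 = 6, a_2 = -9, a_3 = 18, a_4 = -81/2, a_5 = 486/5.
c0 = a_0 = -15/2. Peel one level at a time: if S = 1 + c*d/S' with S'(0) = 1, then c is the d-coefficient of S and S' = c*d/(S - 1).
S_1 = c0/f = 1 + (4/5)*d + (-14/25)*d^2 + ...; c1 = 4/5.
S_2 = c1*d/(S_1 - 1) = 1 + (7/10)*d + (-3/4)*d^2 + ...; c2 = 7/10.
S_3 = c2*d/(S_2 - 1) = 1 + (15/14)*d + (-45/98)*d^2 + ...; c3 = 15/14.
S_4 = c3*d/(S_3 - 1) = 1 + (3/7)*d + (-3/5)*d^2 + ...; c4 = 3/7.
S_5 = c4*d/(S_4 - 1) = 1 + (7/5)*d + ...; c5 = 7/5.

The regular C-fraction coefficients are [-15/2, 4/5, 7/10, 15/14, 3/7, 7/5].


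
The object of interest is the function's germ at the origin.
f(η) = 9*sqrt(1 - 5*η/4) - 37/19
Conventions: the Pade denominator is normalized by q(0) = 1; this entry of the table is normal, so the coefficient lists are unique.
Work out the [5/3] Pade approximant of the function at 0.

Taylor coefficients needed (expand at 0): a_0 = 134/19, a_1 = -45/8, a_2 = -225/128, a_3 = -1125/1024, a_4 = -28125/32768, a_5 = -196875/262144, a_6 = -2953125/4194304, a_7 = -23203125/33554432, a_8 = -1508203125/2147483648.
Write the denominator as Q(η) = 1 + q1*η + q2*η^2 + q3*η^3. Requiring Q*f - P = O(η^9) with deg P <= 5 kills the coefficients of η^6..η^8 in Q*f:
  η^6: a_6 + q1*a_5 + q2*a_4 + q3*a_3 = 0, i.e. -2953125/4194304 + (-196875/262144)*q1 + (-28125/32768)*q2 + (-1125/1024)*q3 = 0.
  η^7: a_7 + q1*a_6 + q2*a_5 + q3*a_4 = 0, i.e. -23203125/33554432 + (-2953125/4194304)*q1 + (-196875/262144)*q2 + (-28125/32768)*q3 = 0.
  η^8: a_8 + q1*a_7 + q2*a_6 + q3*a_5 = 0, i.e. -1508203125/2147483648 + (-23203125/33554432)*q1 + (-2953125/4194304)*q2 + (-196875/262144)*q3 = 0.
Solving this linear system: q1 = -135/64, q2 = 675/512, q3 = -1875/8192.
The numerator is Q*f truncated at degree 5: P0 = a_0 = 134/19; P1 = a_1 + q1*a_0 = -12465/608; P2 = a_2 + q1*a_1 + q2*a_0 = 188775/9728; P3 = a_3 + q1*a_2 + q2*a_1 + q3*a_0 = -999375/155648; P4 = a_4 + q1*a_3 + q2*a_2 + q3*a_1 = 28125/65536; P5 = a_5 + q1*a_4 + q2*a_3 + q3*a_2 = 28125/2097152.

The Pade approximant has numerator coefficients [134/19, -12465/608, 188775/9728, -999375/155648, 28125/65536, 28125/2097152]; denominator coefficients [1, -135/64, 675/512, -1875/8192].


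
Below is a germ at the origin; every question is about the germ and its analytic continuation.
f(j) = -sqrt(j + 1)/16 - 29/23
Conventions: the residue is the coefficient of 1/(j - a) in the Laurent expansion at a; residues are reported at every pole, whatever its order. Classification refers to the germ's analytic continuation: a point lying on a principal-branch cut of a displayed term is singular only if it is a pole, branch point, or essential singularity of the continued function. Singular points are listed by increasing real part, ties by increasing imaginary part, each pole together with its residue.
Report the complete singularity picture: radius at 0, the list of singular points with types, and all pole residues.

Radius of convergence at 0: 1.
At -1: an algebraic (square-root) branch point.

Branch term (-1/16)*sqrt(1 - j/(-1)): its argument vanishes at j = -1, a square-root branch point, modulus 1.
The radius of convergence is the smallest modulus among the singular points: 1.


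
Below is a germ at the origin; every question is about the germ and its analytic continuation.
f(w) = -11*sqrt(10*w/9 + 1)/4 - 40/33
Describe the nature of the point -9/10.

The term (-11/4)*sqrt(1 - w/(-9/10)) has argument 1 - -9/10/(-9/10) = 0 at -9/10: a square-root (algebraic, two-sheeted) branch point; the remaining terms are analytic or single-valued there.

The point is an algebraic (square-root) branch point.


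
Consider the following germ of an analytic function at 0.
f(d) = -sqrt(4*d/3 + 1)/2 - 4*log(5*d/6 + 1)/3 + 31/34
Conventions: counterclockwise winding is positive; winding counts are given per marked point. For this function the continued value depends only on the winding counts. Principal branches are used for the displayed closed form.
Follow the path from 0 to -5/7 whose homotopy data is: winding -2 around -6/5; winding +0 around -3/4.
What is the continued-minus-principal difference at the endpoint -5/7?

Continued minus principal equals (16/3)*pi*i.

The rational part is single-valued and drops out of the difference; each branch term changes only by its own monodromy.
(-1/2)*sqrt(1 - d/(-3/4)): winding +0 is even, the square root returns to the same sheet, contribution 0.
(-4/3)*log(1 - d/(-6/5)): each positive loop around -6/5 adds 2*pi*i to the log, so winding -2 contributes (-4/3)*(-2)*2*pi*i = (16/3)*pi*i.
Summing the contributions at d = -5/7 gives (16/3)*pi*i.


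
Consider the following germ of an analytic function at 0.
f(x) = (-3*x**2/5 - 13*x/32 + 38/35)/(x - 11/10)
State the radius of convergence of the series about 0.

The radius of convergence is 11/10.

Denominator factor (x - 11/10): pole of order 1 at 11/10, modulus 11/10.
The radius of convergence is the smallest modulus among the singular points: 11/10.


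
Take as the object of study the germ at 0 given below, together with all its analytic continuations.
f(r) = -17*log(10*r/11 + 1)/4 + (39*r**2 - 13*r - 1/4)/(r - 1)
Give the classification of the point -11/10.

The term (-17/4)*log(1 - r/(-11/10)) has argument 1 - -11/10/(-11/10) = 0 at -11/10: a logarithmic (infinitely-sheeted) branch point; the remaining terms are analytic or single-valued there.

The point is a logarithmic branch point.


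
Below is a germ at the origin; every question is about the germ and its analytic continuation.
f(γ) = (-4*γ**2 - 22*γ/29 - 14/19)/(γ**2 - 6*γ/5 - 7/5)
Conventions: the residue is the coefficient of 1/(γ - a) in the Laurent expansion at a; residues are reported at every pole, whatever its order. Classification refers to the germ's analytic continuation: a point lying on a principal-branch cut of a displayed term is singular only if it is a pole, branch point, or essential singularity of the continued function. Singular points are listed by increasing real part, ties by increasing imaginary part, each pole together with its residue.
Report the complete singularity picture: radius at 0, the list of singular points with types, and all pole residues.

Radius of convergence at 0: -3/5 + (2/5)*sqrt(11).
At 3/5 - (2/5)*sqrt(11): a pole of order 1; residue -403/145 + (3028/2755)*sqrt(11).
At 3/5 + (2/5)*sqrt(11): a pole of order 1; residue -403/145 - (3028/2755)*sqrt(11).

Denominator factor (γ**2 - 6*γ/5 - 7/5): discriminant 176/25, real irrational roots 3/5 + (2/5)*sqrt(11) and 3/5 - (2/5)*sqrt(11); poles of order 1, moduli 3/5 + (2/5)*sqrt(11) and -3/5 + (2/5)*sqrt(11).
The radius of convergence is the smallest modulus among the singular points: -3/5 + (2/5)*sqrt(11).
The factor γ**2 - 6*γ/5 - 7/5 splits as (γ - a)(γ - a') with a = 3/5 - (2/5)*sqrt(11), a' = 3/5 + (2/5)*sqrt(11). At the order-1 pole a set g(γ) = (γ - a)*f(γ) = [-4*γ**2 - 22*γ/29 - 14/19] / (γ - a').
Simple pole: residue = g(a) at a = 3/5 - (2/5)*sqrt(11), which is -403/145 + (3028/2755)*sqrt(11).
The factor γ**2 - 6*γ/5 - 7/5 splits as (γ - a)(γ - a') with a = 3/5 + (2/5)*sqrt(11), a' = 3/5 - (2/5)*sqrt(11). At the order-1 pole a set g(γ) = (γ - a)*f(γ) = [-4*γ**2 - 22*γ/29 - 14/19] / (γ - a').
Simple pole: residue = g(a) at a = 3/5 + (2/5)*sqrt(11), which is -403/145 - (3028/2755)*sqrt(11).
List the singular points by increasing real part (a conjugate pair: the negative imaginary part first).


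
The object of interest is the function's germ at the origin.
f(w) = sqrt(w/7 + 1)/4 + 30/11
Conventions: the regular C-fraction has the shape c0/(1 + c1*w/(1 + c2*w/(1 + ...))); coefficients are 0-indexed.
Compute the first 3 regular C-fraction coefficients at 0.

Taylor coefficients (expand at 0): a_0 = 131/44, a_1 = 1/56, a_2 = -1/1568.
c0 = a_0 = 131/44. Peel one level at a time: if S = 1 + c*w/S' with S'(0) = 1, then c is the w-coefficient of S and S' = c*w/(S - 1).
S_1 = c0/f = 1 + (-11/1834)*w + (1683/6727112)*w^2 + ...; c1 = -11/1834.
S_2 = c1*w/(S_1 - 1) = 1 + (153/3668)*w + ...; c2 = 153/3668.

The regular C-fraction coefficients are [131/44, -11/1834, 153/3668].


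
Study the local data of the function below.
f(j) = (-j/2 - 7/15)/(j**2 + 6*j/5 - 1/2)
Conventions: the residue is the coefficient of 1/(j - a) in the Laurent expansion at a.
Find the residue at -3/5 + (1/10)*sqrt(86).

The residue is -1/4 - (5/516)*sqrt(86).

The factor j**2 + 6*j/5 - 1/2 splits as (j - a)(j - a') with a = -3/5 + (1/10)*sqrt(86), a' = -3/5 - (1/10)*sqrt(86). At the order-1 pole a set g(j) = (j - a)*f(j) = [-j/2 - 7/15] / (j - a').
Simple pole: residue = g(a) at a = -3/5 + (1/10)*sqrt(86), which is -1/4 - (5/516)*sqrt(86).


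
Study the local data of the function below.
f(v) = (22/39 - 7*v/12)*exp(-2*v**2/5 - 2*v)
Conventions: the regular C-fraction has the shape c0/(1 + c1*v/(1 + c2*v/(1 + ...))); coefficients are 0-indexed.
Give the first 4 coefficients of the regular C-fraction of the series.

Taylor coefficients (expand at 0): a_0 = 22/39, a_1 = -89/52, a_2 = 269/130, a_3 = -722/585.
c0 = a_0 = 22/39. Peel one level at a time: if S = 1 + c*v/S' with S'(0) = 1, then c is the v-coefficient of S and S' = c*v/(S - 1).
S_1 = c0/f = 1 + (267/88)*v + (214413/38720)*v^2 + ...; c1 = 267/88.
S_2 = c1*v/(S_1 - 1) = 1 + (-71471/39160)*v + (1319836/1782225)*v^2 + ...; c2 = -71471/39160.
S_3 = c2*v/(S_2 - 1) = 1 + (116145568/286241355)*v + ...; c3 = 116145568/286241355.

The regular C-fraction coefficients are [22/39, 267/88, -71471/39160, 116145568/286241355].


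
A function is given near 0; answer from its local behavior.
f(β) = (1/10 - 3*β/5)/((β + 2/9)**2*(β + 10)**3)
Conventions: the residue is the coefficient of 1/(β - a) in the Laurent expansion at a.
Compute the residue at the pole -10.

The residue is 430839/599695360.

At the order-3 pole -10 set g(β) = (β - (-10))^3*f(β) = (1/10 - 3*β/5)/(β + 2/9)**2.
Order-3 pole: residue = g''(a)/2; g''(-10) = 430839/299847680, so the residue is 430839/599695360.


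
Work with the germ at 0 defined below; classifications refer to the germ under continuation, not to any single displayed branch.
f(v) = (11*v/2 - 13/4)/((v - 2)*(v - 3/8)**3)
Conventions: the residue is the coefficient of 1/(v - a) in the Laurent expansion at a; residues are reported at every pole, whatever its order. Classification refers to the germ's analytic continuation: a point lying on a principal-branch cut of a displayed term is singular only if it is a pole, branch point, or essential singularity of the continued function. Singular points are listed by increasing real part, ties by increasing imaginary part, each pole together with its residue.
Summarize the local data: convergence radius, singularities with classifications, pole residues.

Denominator factor (v - 2): pole of order 1 at 2, modulus 2.
Denominator factor (v - 3/8)^3: pole of order 3 at 3/8, modulus 3/8.
The radius of convergence is the smallest modulus among the singular points: 3/8.
At the order-3 pole 3/8 set g(v) = (v - (3/8))^3*f(v) = (11*v/2 - 13/4)/(v - 2).
Order-3 pole: residue = g''(a)/2; g''(3/8) = -7936/2197, so the residue is -3968/2197.
At the order-1 pole 2 set g(v) = (v - (2))*f(v) = (11*v/2 - 13/4)/(v - 3/8)**3.
Simple pole: residue = g(a) at a = 2, which is 3968/2197.
List the singular points by increasing real part (a conjugate pair: the negative imaginary part first).

Radius of convergence at 0: 3/8.
At 3/8: a pole of order 3; residue -3968/2197.
At 2: a pole of order 1; residue 3968/2197.


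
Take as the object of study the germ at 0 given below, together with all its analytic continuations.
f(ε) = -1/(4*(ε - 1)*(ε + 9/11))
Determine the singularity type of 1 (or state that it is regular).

The denominator factor ε - 1 vanishes at 1 and appears to the power 1; the numerator there equals -1/4, nonzero, and no other factor vanishes.
Hence a pole whose order is the multiplicity, 1.

The point is a pole of order 1.


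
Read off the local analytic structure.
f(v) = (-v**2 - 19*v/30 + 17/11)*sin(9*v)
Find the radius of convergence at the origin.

The factor sin(9*v) is entire and contributes no finite singular point.
The polynomial part has no poles.
No finite singular points: the Taylor series at 0 converges everywhere.

The radius of convergence is infinite.


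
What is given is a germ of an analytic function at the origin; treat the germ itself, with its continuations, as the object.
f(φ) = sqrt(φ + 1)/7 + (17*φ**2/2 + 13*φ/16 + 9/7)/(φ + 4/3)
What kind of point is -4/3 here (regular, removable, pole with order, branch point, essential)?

The denominator factor φ + 4/3 vanishes at -4/3 and appears to the power 1; the numerator there equals 3859/252, nonzero, and no other factor vanishes.
The branch terms are analytic at this point.
Hence a pole whose order is the multiplicity, 1.

The point is a pole of order 1.


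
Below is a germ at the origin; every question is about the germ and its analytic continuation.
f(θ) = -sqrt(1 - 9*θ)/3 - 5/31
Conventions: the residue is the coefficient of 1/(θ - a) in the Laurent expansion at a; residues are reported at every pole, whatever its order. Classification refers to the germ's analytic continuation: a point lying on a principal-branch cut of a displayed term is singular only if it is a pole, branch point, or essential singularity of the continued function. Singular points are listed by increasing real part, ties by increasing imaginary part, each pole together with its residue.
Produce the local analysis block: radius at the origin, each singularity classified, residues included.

Branch term (-1/3)*sqrt(1 - θ/(1/9)): its argument vanishes at θ = 1/9, a square-root branch point, modulus 1/9.
The radius of convergence is the smallest modulus among the singular points: 1/9.

Radius of convergence at 0: 1/9.
At 1/9: an algebraic (square-root) branch point.


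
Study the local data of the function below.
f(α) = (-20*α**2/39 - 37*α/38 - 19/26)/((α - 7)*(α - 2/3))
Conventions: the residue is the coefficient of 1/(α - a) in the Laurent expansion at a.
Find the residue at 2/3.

The residue is 21445/84474.

At the order-1 pole 2/3 set g(α) = (α - (2/3))*f(α) = (-20*α**2/39 - 37*α/38 - 19/26)/(α - 7).
Simple pole: residue = g(a) at a = 2/3, which is 21445/84474.


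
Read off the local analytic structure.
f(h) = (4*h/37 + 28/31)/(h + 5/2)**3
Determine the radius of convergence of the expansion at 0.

The radius of convergence is 5/2.

Denominator factor (h + 5/2)^3: pole of order 3 at -5/2, modulus 5/2.
The radius of convergence is the smallest modulus among the singular points: 5/2.


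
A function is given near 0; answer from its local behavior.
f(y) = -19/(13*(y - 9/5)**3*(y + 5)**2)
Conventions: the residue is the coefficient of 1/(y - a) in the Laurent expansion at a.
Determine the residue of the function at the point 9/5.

The residue is -35625/17372368.

At the order-3 pole 9/5 set g(y) = (y - (9/5))^3*f(y) = -19/(13*(y + 5)**2).
Order-3 pole: residue = g''(a)/2; g''(9/5) = -35625/8686184, so the residue is -35625/17372368.


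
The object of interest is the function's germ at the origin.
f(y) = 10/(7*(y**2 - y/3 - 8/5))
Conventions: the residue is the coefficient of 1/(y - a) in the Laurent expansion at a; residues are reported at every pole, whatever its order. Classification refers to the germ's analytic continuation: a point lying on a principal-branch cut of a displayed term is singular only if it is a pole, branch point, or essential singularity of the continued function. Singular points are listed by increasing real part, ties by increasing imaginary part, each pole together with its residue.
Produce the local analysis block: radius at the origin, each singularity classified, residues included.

Denominator factor (y**2 - y/3 - 8/5): discriminant 293/45, real irrational roots 1/6 + (1/30)*sqrt(1465) and 1/6 - (1/30)*sqrt(1465); poles of order 1, moduli 1/6 + (1/30)*sqrt(1465) and -1/6 + (1/30)*sqrt(1465).
The radius of convergence is the smallest modulus among the singular points: -1/6 + (1/30)*sqrt(1465).
The factor y**2 - y/3 - 8/5 splits as (y - a)(y - a') with a = 1/6 - (1/30)*sqrt(1465), a' = 1/6 + (1/30)*sqrt(1465). At the order-1 pole a set g(y) = (y - a)*f(y) = [10/7] / (y - a').
Simple pole: residue = g(a) at a = 1/6 - (1/30)*sqrt(1465), which is -(30/2051)*sqrt(1465).
The factor y**2 - y/3 - 8/5 splits as (y - a)(y - a') with a = 1/6 + (1/30)*sqrt(1465), a' = 1/6 - (1/30)*sqrt(1465). At the order-1 pole a set g(y) = (y - a)*f(y) = [10/7] / (y - a').
Simple pole: residue = g(a) at a = 1/6 + (1/30)*sqrt(1465), which is (30/2051)*sqrt(1465).
List the singular points by increasing real part (a conjugate pair: the negative imaginary part first).

Radius of convergence at 0: -1/6 + (1/30)*sqrt(1465).
At 1/6 - (1/30)*sqrt(1465): a pole of order 1; residue -(30/2051)*sqrt(1465).
At 1/6 + (1/30)*sqrt(1465): a pole of order 1; residue (30/2051)*sqrt(1465).


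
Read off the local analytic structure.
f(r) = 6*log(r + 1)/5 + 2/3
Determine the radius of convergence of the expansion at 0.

The radius of convergence is 1.

Branch term (6/5)*log(1 - r/(-1)): its argument vanishes at r = -1, a logarithmic branch point, modulus 1.
The radius of convergence is the smallest modulus among the singular points: 1.


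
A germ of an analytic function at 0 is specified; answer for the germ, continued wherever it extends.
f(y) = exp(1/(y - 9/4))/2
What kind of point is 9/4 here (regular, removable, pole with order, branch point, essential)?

The point is an essential singularity.

The exponent 1/(y - (9/4)) has a pole at 9/4, so exp(1/(y - (9/4))) takes every nonzero value near it: an essential singularity (not a pole of any order).


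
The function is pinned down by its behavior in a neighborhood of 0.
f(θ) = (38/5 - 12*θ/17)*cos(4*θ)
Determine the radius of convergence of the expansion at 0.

The radius of convergence is infinite.

The factor cos(4*θ) is entire and contributes no finite singular point.
The polynomial part has no poles.
No finite singular points: the Taylor series at 0 converges everywhere.


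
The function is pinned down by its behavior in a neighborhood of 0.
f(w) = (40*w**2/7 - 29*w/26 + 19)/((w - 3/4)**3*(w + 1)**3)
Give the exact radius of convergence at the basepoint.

The radius of convergence is 3/4.

Denominator factor (w - 3/4)^3: pole of order 3 at 3/4, modulus 3/4.
Denominator factor (w + 1)^3: pole of order 3 at -1, modulus 1.
The radius of convergence is the smallest modulus among the singular points: 3/4.


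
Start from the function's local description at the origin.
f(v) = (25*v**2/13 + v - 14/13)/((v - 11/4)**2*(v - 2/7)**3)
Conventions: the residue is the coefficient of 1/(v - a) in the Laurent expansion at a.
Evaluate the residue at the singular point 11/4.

At the order-2 pole 11/4 set g(v) = (v - (11/4))^2*f(v) = (25*v**2/13 + v - 14/13)/(v - 2/7)**3.
Order-2 pole: residue = g'(a); g'(11/4) = -5954480/10913799, so the residue is -5954480/10913799.

The residue is -5954480/10913799.


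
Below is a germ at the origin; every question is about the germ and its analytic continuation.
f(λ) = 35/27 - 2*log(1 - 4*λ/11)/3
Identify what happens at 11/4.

The point is a logarithmic branch point.

The term (-2/3)*log(1 - λ/(11/4)) has argument 1 - 11/4/(11/4) = 0 at 11/4: a logarithmic (infinitely-sheeted) branch point; the remaining terms are analytic or single-valued there.


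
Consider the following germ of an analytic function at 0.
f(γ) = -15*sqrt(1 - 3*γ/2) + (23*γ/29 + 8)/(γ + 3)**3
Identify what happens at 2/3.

The point is an algebraic (square-root) branch point.

The term (-15)*sqrt(1 - γ/(2/3)) has argument 1 - 2/3/(2/3) = 0 at 2/3: a square-root (algebraic, two-sheeted) branch point; the remaining terms are analytic or single-valued there.


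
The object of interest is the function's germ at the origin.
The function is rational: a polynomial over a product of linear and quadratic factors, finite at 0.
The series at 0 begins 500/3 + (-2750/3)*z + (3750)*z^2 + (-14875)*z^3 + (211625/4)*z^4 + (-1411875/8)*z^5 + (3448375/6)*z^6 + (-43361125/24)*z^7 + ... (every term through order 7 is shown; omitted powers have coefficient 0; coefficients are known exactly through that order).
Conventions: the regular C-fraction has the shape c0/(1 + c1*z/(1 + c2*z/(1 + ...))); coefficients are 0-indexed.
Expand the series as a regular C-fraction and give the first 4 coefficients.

The regular C-fraction coefficients are [500/3, 11/2, -31/22, 123/341].

Taylor coefficients (read off): a_0 = 500/3, a_1 = -2750/3, a_2 = 3750, a_3 = -14875.
c0 = a_0 = 500/3. Peel one level at a time: if S = 1 + c*z/S' with S'(0) = 1, then c is the z-coefficient of S and S' = c*z/(S - 1).
S_1 = c0/f = 1 + (11/2)*z + (31/4)*z^2 + ...; c1 = 11/2.
S_2 = c1*z/(S_1 - 1) = 1 + (-31/22)*z + (123/242)*z^2 + ...; c2 = -31/22.
S_3 = c2*z/(S_2 - 1) = 1 + (123/341)*z + ...; c3 = 123/341.


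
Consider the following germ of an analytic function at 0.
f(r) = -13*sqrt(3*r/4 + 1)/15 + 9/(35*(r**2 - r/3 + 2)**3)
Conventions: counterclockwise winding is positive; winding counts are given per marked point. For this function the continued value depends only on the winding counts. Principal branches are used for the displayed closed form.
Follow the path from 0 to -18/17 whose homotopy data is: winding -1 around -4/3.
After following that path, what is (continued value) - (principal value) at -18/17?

Continued minus principal equals (13/255)*sqrt(238).

The rational part is single-valued and drops out of the difference; each branch term changes only by its own monodromy.
(-13/15)*sqrt(1 - r/(-4/3)): winding -1 is odd, the square root flips sign, contributing -2*(-13/15)*sqrt(1 - (-18/17)/(-4/3)) = -2*(-13/15)*sqrt(7/34) = (13/255)*sqrt(238).
Summing the contributions at r = -18/17 gives (13/255)*sqrt(238).


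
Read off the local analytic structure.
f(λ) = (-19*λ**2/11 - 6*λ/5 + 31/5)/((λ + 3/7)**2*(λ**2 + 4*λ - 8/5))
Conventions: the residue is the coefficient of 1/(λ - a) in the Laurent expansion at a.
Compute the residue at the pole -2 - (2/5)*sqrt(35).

The factor λ**2 + 4*λ - 8/5 splits as (λ - a)(λ - a') with a = -2 - (2/5)*sqrt(35), a' = -2 + (2/5)*sqrt(35). At the order-1 pole a set g(λ) = (λ - a)*f(λ) = [(-19*λ**2/11 - 6*λ/5 + 31/5)/(λ + 3/7)**2] / (λ - a').
Simple pole: residue = g(a) at a = -2 - (2/5)*sqrt(35), which is 6927326/6471179 - (3402455/25884716)*sqrt(35).

The residue is 6927326/6471179 - (3402455/25884716)*sqrt(35).


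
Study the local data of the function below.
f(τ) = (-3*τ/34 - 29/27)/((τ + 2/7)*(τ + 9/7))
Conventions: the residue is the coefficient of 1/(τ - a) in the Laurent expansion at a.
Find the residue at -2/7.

The residue is -3370/3213.

At the order-1 pole -2/7 set g(τ) = (τ - (-2/7))*f(τ) = (-3*τ/34 - 29/27)/(τ + 9/7).
Simple pole: residue = g(a) at a = -2/7, which is -3370/3213.


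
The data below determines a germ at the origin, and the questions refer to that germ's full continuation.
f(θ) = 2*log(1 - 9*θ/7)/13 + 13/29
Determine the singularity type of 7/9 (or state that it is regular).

The point is a logarithmic branch point.

The term (2/13)*log(1 - θ/(7/9)) has argument 1 - 7/9/(7/9) = 0 at 7/9: a logarithmic (infinitely-sheeted) branch point; the remaining terms are analytic or single-valued there.


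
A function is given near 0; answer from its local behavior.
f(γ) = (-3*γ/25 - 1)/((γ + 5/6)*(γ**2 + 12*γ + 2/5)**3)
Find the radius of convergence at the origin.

Denominator factor (γ + 5/6): pole of order 1 at -5/6, modulus 5/6.
Denominator factor (γ**2 + 12*γ + 2/5)^3: discriminant 712/5, real irrational roots -6 + (1/5)*sqrt(890) and -6 - (1/5)*sqrt(890); poles of order 3, moduli 6 - (1/5)*sqrt(890) and 6 + (1/5)*sqrt(890).
The radius of convergence is the smallest modulus among the singular points: 6 - (1/5)*sqrt(890).

The radius of convergence is 6 - (1/5)*sqrt(890).


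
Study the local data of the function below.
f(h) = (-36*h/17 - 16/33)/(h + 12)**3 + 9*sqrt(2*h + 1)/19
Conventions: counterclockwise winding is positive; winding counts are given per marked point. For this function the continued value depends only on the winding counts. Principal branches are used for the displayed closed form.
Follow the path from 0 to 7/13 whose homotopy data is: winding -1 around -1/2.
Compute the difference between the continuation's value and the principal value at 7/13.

The rational part is single-valued and drops out of the difference; each branch term changes only by its own monodromy.
(9/19)*sqrt(1 - h/(-1/2)): winding -1 is odd, the square root flips sign, contributing -2*(9/19)*sqrt(1 - (7/13)/(-1/2)) = -2*(9/19)*sqrt(27/13) = -(54/247)*sqrt(39).
Summing the contributions at h = 7/13 gives -(54/247)*sqrt(39).

Continued minus principal equals -(54/247)*sqrt(39).


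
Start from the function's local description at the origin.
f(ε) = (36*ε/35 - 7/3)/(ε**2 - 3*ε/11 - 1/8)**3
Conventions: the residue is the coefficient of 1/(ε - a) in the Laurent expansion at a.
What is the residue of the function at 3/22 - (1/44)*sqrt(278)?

The residue is (296685224/93996665)*sqrt(278).

The factor ε**2 - 3*ε/11 - 1/8 splits as (ε - a)(ε - a') with a = 3/22 - (1/44)*sqrt(278), a' = 3/22 + (1/44)*sqrt(278). At the order-3 pole a set g(ε) = (ε - a)^3*f(ε) = [36*ε/35 - 7/3] / (ε - a')^3.
Order-3 pole: residue = g''(a)/2; g''(3/22 - (1/44)*sqrt(278)) = (593370448/93996665)*sqrt(278), so the residue is (296685224/93996665)*sqrt(278).


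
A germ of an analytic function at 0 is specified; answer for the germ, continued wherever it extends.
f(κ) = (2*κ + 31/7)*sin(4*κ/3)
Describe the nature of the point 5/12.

There is no denominator, hence no pole anywhere.
The factor sin(4*κ/3) is entire.
So the germ continues analytically to 5/12.

The point is a regular point.


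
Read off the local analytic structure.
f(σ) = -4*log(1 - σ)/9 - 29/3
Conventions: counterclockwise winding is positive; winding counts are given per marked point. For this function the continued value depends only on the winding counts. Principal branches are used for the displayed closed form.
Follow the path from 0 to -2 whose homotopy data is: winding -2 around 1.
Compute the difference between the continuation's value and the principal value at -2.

Continued minus principal equals (16/9)*pi*i.

The rational part is single-valued and drops out of the difference; each branch term changes only by its own monodromy.
(-4/9)*log(1 - σ/(1)): each positive loop around 1 adds 2*pi*i to the log, so winding -2 contributes (-4/9)*(-2)*2*pi*i = (16/9)*pi*i.
Summing the contributions at σ = -2 gives (16/9)*pi*i.


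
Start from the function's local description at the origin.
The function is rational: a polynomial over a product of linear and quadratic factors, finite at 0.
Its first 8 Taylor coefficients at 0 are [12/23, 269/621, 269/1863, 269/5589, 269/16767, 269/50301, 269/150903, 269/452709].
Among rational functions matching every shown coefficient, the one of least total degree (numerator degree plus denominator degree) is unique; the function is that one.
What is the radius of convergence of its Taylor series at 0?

No rational of total degree below 2 reproduces all 8 coefficients; solving the [1/1] Pade equations on them gives f(δ) = (-7*δ/9 - 36/23)/(δ - 3), whose expansion matches every shown term.
Denominator factor (δ - 3): pole of order 1 at 3, modulus 3.
The radius of convergence is the smallest modulus among the singular points: 3.

The radius of convergence is 3.


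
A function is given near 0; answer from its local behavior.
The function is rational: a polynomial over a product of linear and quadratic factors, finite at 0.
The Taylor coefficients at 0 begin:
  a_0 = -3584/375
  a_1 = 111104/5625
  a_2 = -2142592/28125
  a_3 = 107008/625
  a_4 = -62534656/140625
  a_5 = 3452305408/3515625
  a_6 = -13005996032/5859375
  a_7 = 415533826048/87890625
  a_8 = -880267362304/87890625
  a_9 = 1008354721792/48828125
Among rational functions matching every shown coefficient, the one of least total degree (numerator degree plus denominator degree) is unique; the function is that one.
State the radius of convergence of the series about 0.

No rational of total degree below 8 reproduces all 10 coefficients; solving the [2/6] Pade equations on them gives f(z) = (11*z**2/36 + 7*z/9 + 7/3)/(z**2 - z/2 - 5/8)**3, whose expansion matches every shown term.
Denominator factor (z**2 - z/2 - 5/8)^3: discriminant 11/4, real irrational roots 1/4 + (1/4)*sqrt(11) and 1/4 - (1/4)*sqrt(11); poles of order 3, moduli 1/4 + (1/4)*sqrt(11) and -1/4 + (1/4)*sqrt(11).
The radius of convergence is the smallest modulus among the singular points: -1/4 + (1/4)*sqrt(11).

The radius of convergence is -1/4 + (1/4)*sqrt(11).


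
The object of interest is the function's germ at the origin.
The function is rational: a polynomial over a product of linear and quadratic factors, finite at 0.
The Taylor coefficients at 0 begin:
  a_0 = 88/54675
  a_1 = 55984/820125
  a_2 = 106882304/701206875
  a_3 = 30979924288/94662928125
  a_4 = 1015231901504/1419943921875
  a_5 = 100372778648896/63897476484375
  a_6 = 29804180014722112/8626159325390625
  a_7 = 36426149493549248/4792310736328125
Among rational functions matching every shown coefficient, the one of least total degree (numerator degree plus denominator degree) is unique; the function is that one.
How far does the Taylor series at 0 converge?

The radius of convergence is 5/11.

No rational of total degree below 6 reproduces all 8 coefficients; solving the [2/4] Pade equations on them gives f(κ) = (-32*κ**2/19 + 29*κ/11 + 1/15)/((κ - 9/2)**3*(κ - 5/11)), whose expansion matches every shown term.
Denominator factor (κ - 5/11): pole of order 1 at 5/11, modulus 5/11.
Denominator factor (κ - 9/2)^3: pole of order 3 at 9/2, modulus 9/2.
The radius of convergence is the smallest modulus among the singular points: 5/11.


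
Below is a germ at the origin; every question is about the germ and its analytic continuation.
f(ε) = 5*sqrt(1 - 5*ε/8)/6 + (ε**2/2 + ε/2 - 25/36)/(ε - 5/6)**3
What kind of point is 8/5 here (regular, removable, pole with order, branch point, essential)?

The term (5/6)*sqrt(1 - ε/(8/5)) has argument 1 - 8/5/(8/5) = 0 at 8/5: a square-root (algebraic, two-sheeted) branch point; the remaining terms are analytic or single-valued there.

The point is an algebraic (square-root) branch point.


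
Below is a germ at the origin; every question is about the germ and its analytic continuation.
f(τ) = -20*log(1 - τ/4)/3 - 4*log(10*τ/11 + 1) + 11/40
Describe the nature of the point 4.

The term (-20/3)*log(1 - τ/(4)) has argument 1 - 4/(4) = 0 at 4: a logarithmic (infinitely-sheeted) branch point; the remaining terms are analytic or single-valued there.

The point is a logarithmic branch point.


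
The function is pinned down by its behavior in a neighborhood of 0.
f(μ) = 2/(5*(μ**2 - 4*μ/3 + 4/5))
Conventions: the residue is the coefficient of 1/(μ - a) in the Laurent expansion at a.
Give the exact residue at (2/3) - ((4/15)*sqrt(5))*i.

The factor μ**2 - 4*μ/3 + 4/5 splits as (μ - a)(μ - a') with a = (2/3) - ((4/15)*sqrt(5))*i, a' = (2/3) + ((4/15)*sqrt(5))*i. At the order-1 pole a set g(μ) = (μ - a)*f(μ) = [2/5] / (μ - a').
Simple pole: residue = g(a) at a = (2/3) - ((4/15)*sqrt(5))*i, which is ((3/20)*sqrt(5))*i.

The residue is ((3/20)*sqrt(5))*i.


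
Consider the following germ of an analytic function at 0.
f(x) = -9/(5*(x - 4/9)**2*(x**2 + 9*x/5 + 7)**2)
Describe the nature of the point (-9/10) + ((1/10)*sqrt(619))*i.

The point is a pole of order 2.

The denominator factor x**2 + 9*x/5 + 7 vanishes at (-9/10) + ((1/10)*sqrt(619))*i and appears to the power 2; the numerator there equals -9/5, nonzero, and no other factor vanishes.
Hence a pole whose order is the multiplicity, 2.


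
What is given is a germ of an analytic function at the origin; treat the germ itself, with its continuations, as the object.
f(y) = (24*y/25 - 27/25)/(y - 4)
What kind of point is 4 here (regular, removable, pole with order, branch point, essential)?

The denominator factor y - 4 vanishes at 4 and appears to the power 1; the numerator there equals 69/25, nonzero, and no other factor vanishes.
Hence a pole whose order is the multiplicity, 1.

The point is a pole of order 1.


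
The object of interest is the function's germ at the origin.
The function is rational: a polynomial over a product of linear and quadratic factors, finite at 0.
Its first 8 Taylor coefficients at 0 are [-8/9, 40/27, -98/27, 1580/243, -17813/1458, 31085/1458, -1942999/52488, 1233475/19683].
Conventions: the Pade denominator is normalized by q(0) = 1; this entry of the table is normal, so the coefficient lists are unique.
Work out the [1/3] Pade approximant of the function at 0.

The Pade approximant has numerator coefficients [-8/9, -8/15]; denominator coefficients [1, 34/15, -11/36, -49/20].

Taylor coefficients needed (read off): a_0 = -8/9, a_1 = 40/27, a_2 = -98/27, a_3 = 1580/243, a_4 = -17813/1458.
Write the denominator as Q(ψ) = 1 + q1*ψ + q2*ψ^2 + q3*ψ^3. Requiring Q*f - P = O(ψ^5) with deg P <= 1 kills the coefficients of ψ^2..ψ^4 in Q*f:
  ψ^2: a_2 + q1*a_1 + q2*a_0 = 0, i.e. -98/27 + (40/27)*q1 + (-8/9)*q2 = 0.
  ψ^3: a_3 + q1*a_2 + q2*a_1 + q3*a_0 = 0, i.e. 1580/243 + (-98/27)*q1 + (40/27)*q2 + (-8/9)*q3 = 0.
  ψ^4: a_4 + q1*a_3 + q2*a_2 + q3*a_1 = 0, i.e. -17813/1458 + (1580/243)*q1 + (-98/27)*q2 + (40/27)*q3 = 0.
Solving this linear system: q1 = 34/15, q2 = -11/36, q3 = -49/20.
The numerator is Q*f truncated at degree 1: P0 = a_0 = -8/9; P1 = a_1 + q1*a_0 = -8/15.


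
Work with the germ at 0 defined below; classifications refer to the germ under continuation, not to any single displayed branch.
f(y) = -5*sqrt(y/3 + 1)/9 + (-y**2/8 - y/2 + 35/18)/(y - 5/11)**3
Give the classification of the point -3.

The term (-5/9)*sqrt(1 - y/(-3)) has argument 1 - -3/(-3) = 0 at -3: a square-root (algebraic, two-sheeted) branch point; the remaining terms are analytic or single-valued there.

The point is an algebraic (square-root) branch point.


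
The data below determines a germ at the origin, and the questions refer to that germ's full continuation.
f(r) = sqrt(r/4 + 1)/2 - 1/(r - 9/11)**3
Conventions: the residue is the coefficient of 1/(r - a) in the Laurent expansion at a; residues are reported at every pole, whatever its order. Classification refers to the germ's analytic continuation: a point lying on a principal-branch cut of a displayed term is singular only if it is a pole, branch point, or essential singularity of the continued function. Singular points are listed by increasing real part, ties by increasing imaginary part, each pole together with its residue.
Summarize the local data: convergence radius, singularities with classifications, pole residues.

Denominator factor (r - 9/11)^3: pole of order 3 at 9/11, modulus 9/11.
Branch term (1/2)*sqrt(1 - r/(-4)): its argument vanishes at r = -4, a square-root branch point, modulus 4.
The radius of convergence is the smallest modulus among the singular points: 9/11.
The branch term is analytic at 9/11 and contributes nothing to the residue; only the rational part matters.
At the order-3 pole 9/11 set g(r) = (r - (9/11))^3*(rational part) = -1.
Order-3 pole: residue = g''(a)/2; g''(9/11) = 0, so the residue is 0.
List the singular points by increasing real part (a conjugate pair: the negative imaginary part first).

Radius of convergence at 0: 9/11.
At -4: an algebraic (square-root) branch point.
At 9/11: a pole of order 3; residue 0.
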